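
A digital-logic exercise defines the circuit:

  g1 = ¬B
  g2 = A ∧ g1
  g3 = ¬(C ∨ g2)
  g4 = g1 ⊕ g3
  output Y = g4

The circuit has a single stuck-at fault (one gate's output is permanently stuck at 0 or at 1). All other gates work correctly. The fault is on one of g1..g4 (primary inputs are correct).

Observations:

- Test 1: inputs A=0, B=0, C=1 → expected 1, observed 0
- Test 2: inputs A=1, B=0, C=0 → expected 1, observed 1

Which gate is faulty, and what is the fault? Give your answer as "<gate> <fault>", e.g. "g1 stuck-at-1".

Fault-free values for test 1 (A=0, B=0, C=1): g1=1, g2=0, g3=0, g4=1, giving Y=1. Observed 0.
Test 1: faults giving observed 0 are {g1 stuck-at-0, g3 stuck-at-1, g4 stuck-at-0}.
Test 2 (A=1, B=0, C=0): fault-free g1=1, g2=1, g3=0, g4=1 → 1; observed 1. Eliminates g3 stuck-at-1, g4 stuck-at-0.
Only g1 stuck-at-0 is consistent with every test.

g1 stuck-at-0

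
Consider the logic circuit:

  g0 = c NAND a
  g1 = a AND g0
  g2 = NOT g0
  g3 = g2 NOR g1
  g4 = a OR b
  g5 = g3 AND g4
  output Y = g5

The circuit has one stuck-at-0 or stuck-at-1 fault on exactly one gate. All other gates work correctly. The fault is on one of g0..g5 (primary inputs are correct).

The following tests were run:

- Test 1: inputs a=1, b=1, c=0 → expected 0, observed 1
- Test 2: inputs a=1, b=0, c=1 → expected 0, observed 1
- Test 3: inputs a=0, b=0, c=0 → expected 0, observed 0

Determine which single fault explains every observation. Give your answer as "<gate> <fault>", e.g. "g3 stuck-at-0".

Fault-free values for test 1 (a=1, b=1, c=0): g0=1, g1=1, g2=0, g3=0, g4=1, g5=0, giving Y=0. Observed 1.
Test 1: faults giving observed 1 are {g1 stuck-at-0, g3 stuck-at-1, g5 stuck-at-1}.
Test 2 (a=1, b=0, c=1): fault-free g0=0, g1=0, g2=1, g3=0, g4=1, g5=0 → 0; observed 1. Eliminates g1 stuck-at-0.
Test 3 (a=0, b=0, c=0): fault-free g0=1, g1=0, g2=0, g3=1, g4=0, g5=0 → 0; observed 0. Eliminates g5 stuck-at-1.
Only g3 stuck-at-1 is consistent with every test.

g3 stuck-at-1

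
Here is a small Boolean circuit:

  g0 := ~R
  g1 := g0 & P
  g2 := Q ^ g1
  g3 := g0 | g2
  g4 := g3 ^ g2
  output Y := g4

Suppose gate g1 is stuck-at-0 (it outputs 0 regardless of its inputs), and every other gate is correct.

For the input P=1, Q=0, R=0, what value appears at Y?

Propagate with g1 forced: g0=1, g1=0 [stuck-at-0], g2=0, g3=1, g4=1.
So Y = 1. (Without the fault it would be 0.)

1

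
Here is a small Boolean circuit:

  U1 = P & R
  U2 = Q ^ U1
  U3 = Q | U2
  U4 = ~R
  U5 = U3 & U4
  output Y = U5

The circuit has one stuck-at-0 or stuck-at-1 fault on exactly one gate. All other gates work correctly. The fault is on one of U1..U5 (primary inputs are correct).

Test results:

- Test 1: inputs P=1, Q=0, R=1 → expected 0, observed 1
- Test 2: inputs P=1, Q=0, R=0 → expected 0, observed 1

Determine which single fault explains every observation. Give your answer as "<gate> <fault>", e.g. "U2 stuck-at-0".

U5 stuck-at-1

Fault-free values for test 1 (P=1, Q=0, R=1): U1=1, U2=1, U3=1, U4=0, U5=0, giving Y=0. Observed 1.
Test 1: faults giving observed 1 are {U4 stuck-at-1, U5 stuck-at-1}.
Test 2 (P=1, Q=0, R=0): fault-free U1=0, U2=0, U3=0, U4=1, U5=0 → 0; observed 1. Eliminates U4 stuck-at-1.
Only U5 stuck-at-1 is consistent with every test.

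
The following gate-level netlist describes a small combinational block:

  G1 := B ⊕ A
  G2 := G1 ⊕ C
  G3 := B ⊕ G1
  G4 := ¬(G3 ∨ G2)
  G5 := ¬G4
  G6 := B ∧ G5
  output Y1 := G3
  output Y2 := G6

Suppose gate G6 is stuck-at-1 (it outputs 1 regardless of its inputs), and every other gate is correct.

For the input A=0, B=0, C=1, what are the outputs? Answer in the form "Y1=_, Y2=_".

Y1=0, Y2=1

Propagate with G6 forced: G1=0, G2=1, G3=0, G4=0, G5=1, G6=1 [stuck-at-1].
So the outputs are Y1=0, Y2=1. (Without the fault they would be Y1=0, Y2=0.)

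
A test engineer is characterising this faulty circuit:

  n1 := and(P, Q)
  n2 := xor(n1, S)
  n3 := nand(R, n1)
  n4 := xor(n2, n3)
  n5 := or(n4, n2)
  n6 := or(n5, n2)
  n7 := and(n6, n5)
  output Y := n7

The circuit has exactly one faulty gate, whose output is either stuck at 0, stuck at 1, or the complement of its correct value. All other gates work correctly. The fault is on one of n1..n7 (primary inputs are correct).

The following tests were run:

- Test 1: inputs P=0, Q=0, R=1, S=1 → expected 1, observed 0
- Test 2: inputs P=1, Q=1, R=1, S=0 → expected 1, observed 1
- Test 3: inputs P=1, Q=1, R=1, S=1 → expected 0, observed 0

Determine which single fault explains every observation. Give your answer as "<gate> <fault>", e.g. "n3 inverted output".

n1 stuck-at-1

Fault-free values for test 1 (P=0, Q=0, R=1, S=1): n1=0, n2=1, n3=1, n4=0, n5=1, n6=1, n7=1, giving Y=1. Observed 0.
Test 1: faults giving observed 0 are {n1 stuck-at-1, n1 inverted output, n5 stuck-at-0, n5 inverted output, n6 stuck-at-0, n6 inverted output, n7 stuck-at-0, n7 inverted output}.
Test 2 (P=1, Q=1, R=1, S=0): fault-free n1=1, n2=1, n3=0, n4=1, n5=1, n6=1, n7=1 → 1; observed 1. Eliminates n5 stuck-at-0, n5 inverted output, n6 stuck-at-0, n6 inverted output, n7 stuck-at-0, n7 inverted output.
Test 3 (P=1, Q=1, R=1, S=1): fault-free n1=1, n2=0, n3=0, n4=0, n5=0, n6=0, n7=0 → 0; observed 0. Eliminates n1 inverted output.
Only n1 stuck-at-1 is consistent with every test.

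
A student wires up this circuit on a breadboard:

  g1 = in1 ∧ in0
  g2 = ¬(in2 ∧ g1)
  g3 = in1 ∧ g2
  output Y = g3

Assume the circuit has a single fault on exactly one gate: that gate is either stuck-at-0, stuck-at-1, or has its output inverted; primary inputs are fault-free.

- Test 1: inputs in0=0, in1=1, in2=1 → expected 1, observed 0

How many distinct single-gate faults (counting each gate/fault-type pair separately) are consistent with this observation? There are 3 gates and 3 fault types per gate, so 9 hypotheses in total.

Fault-free: g1=0, g2=1, g3=1 → 1. Observed 0.
  g1 stuck-at-0: output 1 ✗
  g1 stuck-at-1: output 0 ✓
  g1 inverted output: output 0 ✓
  g2 stuck-at-0: output 0 ✓
  g2 stuck-at-1: output 1 ✗
  g2 inverted output: output 0 ✓
  g3 stuck-at-0: output 0 ✓
  g3 stuck-at-1: output 1 ✗
  g3 inverted output: output 0 ✓
Consistent faults: {g1 stuck-at-1, g1 inverted output, g2 stuck-at-0, g2 inverted output, g3 stuck-at-0, g3 inverted output} — 6 in all.

6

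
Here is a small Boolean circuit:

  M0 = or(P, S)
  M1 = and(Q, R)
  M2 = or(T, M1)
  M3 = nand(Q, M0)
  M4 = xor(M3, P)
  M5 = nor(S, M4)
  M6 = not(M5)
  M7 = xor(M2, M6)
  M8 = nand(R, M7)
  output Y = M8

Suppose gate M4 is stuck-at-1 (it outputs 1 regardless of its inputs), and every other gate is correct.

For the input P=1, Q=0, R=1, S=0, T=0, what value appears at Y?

0

Propagate with M4 forced: M0=1, M1=0, M2=0, M3=1, M4=1 [stuck-at-1], M5=0, M6=1, M7=1, M8=0.
So Y = 0. (Without the fault it would be 1.)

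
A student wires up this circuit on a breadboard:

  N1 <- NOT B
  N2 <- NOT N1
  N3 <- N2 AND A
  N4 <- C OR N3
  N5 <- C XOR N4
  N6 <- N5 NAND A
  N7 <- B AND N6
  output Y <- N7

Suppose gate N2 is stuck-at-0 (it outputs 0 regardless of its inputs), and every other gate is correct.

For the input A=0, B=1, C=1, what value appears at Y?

Propagate with N2 forced: N1=0, N2=0 [stuck-at-0], N3=0, N4=1, N5=0, N6=1, N7=1.
So Y = 1. (Same as the fault-free value — the fault is masked on this input.)

1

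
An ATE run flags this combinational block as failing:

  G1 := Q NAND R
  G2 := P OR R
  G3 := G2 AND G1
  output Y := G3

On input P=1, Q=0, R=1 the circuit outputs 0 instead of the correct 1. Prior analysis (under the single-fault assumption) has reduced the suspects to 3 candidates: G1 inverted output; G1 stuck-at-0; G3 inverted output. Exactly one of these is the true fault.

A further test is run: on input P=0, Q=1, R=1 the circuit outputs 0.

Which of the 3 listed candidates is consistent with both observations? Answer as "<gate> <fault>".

G1 stuck-at-0

Evaluate each candidate on input P=0, Q=1, R=1:
  G1 inverted output: G1=1 [inverted output], G2=1, G3=1 → 1 — eliminated
  G1 stuck-at-0: G1=0 [stuck-at-0], G2=1, G3=0 → 0 — matches
  G3 inverted output: G1=0, G2=1, G3=1 [inverted output] → 1 — eliminated
Only G1 stuck-at-0 reproduces the observed 0.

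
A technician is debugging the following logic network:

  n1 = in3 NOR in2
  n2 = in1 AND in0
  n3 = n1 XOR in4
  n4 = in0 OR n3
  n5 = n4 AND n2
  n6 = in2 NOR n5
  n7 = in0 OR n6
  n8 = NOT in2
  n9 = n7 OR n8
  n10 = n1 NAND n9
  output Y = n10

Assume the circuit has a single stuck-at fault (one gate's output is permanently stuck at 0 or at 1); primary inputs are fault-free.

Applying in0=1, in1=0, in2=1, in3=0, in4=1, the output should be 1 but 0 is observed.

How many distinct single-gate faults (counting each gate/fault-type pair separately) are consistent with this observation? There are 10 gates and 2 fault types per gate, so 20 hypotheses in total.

2

Fault-free: n1=0, n2=0, n3=1, n4=1, n5=0, n6=0, n7=1, n8=0, n9=1, n10=1 → 1. Observed 0.
  n1: stuck-at-1 ✓; others ✗
  n2: none of the 2 fault types match ✗
  n3: none of the 2 fault types match ✗
  n4: none of the 2 fault types match ✗
  n5: none of the 2 fault types match ✗
  n6: none of the 2 fault types match ✗
  n7: none of the 2 fault types match ✗
  n8: none of the 2 fault types match ✗
  n9: none of the 2 fault types match ✗
  n10: stuck-at-0 ✓; others ✗
Consistent faults: {n1 stuck-at-1, n10 stuck-at-0} — 2 in all.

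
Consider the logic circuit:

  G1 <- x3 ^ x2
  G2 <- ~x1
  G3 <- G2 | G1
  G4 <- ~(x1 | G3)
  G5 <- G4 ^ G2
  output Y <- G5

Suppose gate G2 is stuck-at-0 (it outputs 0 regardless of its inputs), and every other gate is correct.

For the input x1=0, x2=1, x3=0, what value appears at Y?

0

Propagate with G2 forced: G1=1, G2=0 [stuck-at-0], G3=1, G4=0, G5=0.
So Y = 0. (Without the fault it would be 1.)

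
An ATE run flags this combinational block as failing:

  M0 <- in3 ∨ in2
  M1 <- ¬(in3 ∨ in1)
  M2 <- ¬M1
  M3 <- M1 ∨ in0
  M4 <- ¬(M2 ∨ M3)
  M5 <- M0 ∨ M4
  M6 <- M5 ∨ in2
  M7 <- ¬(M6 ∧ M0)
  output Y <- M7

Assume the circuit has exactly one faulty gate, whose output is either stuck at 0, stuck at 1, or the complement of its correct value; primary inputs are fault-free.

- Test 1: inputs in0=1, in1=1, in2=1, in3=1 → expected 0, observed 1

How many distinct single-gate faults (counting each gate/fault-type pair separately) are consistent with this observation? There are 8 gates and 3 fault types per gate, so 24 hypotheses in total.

6

Fault-free: M0=1, M1=0, M2=1, M3=1, M4=0, M5=1, M6=1, M7=0 → 0. Observed 1.
  M0: stuck-at-0, inverted output ✓; others ✗
  M1: none of the 3 fault types match ✗
  M2: none of the 3 fault types match ✗
  M3: none of the 3 fault types match ✗
  M4: none of the 3 fault types match ✗
  M5: none of the 3 fault types match ✗
  M6: stuck-at-0, inverted output ✓; others ✗
  M7: stuck-at-1, inverted output ✓; others ✗
Consistent faults: {M0 stuck-at-0, M0 inverted output, M6 stuck-at-0, M6 inverted output, M7 stuck-at-1, M7 inverted output} — 6 in all.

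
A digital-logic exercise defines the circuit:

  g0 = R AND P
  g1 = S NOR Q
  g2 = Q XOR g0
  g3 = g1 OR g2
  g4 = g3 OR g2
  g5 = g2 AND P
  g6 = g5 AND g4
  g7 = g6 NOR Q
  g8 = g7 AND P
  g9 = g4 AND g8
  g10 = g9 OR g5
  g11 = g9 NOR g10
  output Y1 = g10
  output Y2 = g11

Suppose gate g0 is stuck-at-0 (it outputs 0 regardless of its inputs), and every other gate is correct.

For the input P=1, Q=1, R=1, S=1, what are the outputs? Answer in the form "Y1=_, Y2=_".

Propagate with g0 forced: g0=0 [stuck-at-0], g1=0, g2=1, g3=1, g4=1, g5=1, g6=1, g7=0, g8=0, g9=0, g10=1, g11=0.
So the outputs are Y1=1, Y2=0. (Without the fault they would be Y1=0, Y2=1.)

Y1=1, Y2=0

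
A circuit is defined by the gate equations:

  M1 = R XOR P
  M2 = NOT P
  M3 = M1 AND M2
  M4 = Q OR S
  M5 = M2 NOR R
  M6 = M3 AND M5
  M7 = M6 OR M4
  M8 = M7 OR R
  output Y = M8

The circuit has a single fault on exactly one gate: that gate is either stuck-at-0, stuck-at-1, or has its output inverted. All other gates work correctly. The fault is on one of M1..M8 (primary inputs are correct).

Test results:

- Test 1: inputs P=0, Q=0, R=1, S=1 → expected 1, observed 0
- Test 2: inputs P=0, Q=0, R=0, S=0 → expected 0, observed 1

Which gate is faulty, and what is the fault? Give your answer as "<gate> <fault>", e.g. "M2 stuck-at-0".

Fault-free values for test 1 (P=0, Q=0, R=1, S=1): M1=1, M2=1, M3=1, M4=1, M5=0, M6=0, M7=1, M8=1, giving Y=1. Observed 0.
Test 1: faults giving observed 0 are {M8 stuck-at-0, M8 inverted output}.
Test 2 (P=0, Q=0, R=0, S=0): fault-free M1=0, M2=1, M3=0, M4=0, M5=0, M6=0, M7=0, M8=0 → 0; observed 1. Eliminates M8 stuck-at-0.
Only M8 inverted output is consistent with every test.

M8 inverted output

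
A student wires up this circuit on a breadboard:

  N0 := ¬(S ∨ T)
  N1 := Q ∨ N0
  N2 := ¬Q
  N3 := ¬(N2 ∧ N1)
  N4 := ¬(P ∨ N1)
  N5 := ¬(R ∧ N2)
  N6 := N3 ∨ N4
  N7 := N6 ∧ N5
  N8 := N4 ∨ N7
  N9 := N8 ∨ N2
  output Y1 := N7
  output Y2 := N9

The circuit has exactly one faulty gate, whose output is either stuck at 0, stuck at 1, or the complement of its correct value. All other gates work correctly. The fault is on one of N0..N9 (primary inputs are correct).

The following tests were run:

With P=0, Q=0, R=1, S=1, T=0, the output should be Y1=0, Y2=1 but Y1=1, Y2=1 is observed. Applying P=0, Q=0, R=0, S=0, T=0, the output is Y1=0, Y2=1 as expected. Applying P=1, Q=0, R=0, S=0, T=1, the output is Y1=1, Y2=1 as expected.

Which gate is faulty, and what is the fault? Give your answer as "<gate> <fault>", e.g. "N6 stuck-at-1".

Fault-free values for test 1 (P=0, Q=0, R=1, S=1, T=0): N0=0, N1=0, N2=1, N3=1, N4=1, N5=0, N6=1, N7=0, N8=1, N9=1, giving Y1=0, Y2=1. Observed Y1=1, Y2=1.
Test 1: faults giving observed Y1=1, Y2=1 are {N2 stuck-at-0, N2 inverted output, N5 stuck-at-1, N5 inverted output, N7 stuck-at-1, N7 inverted output}.
Test 2 (P=0, Q=0, R=0, S=0, T=0): fault-free N0=1, N1=1, N2=1, N3=0, N4=0, N5=1, N6=0, N7=0, N8=0, N9=1 → Y1=0, Y2=1; observed Y1=0, Y2=1. Eliminates N2 stuck-at-0, N2 inverted output, N7 stuck-at-1, N7 inverted output.
Test 3 (P=1, Q=0, R=0, S=0, T=1): fault-free N0=0, N1=0, N2=1, N3=1, N4=0, N5=1, N6=1, N7=1, N8=1, N9=1 → Y1=1, Y2=1; observed Y1=1, Y2=1. Eliminates N5 inverted output.
Only N5 stuck-at-1 is consistent with every test.

N5 stuck-at-1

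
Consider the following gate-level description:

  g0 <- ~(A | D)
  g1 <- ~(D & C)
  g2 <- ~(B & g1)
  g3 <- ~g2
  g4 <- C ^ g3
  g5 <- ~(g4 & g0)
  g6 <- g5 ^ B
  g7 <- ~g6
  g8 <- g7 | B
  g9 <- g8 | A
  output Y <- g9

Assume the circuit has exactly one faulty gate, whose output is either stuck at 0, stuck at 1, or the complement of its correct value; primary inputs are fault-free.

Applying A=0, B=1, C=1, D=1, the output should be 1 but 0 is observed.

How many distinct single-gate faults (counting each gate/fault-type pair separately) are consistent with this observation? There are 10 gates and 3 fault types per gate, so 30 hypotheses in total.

4

Fault-free: g0=0, g1=0, g2=1, g3=0, g4=1, g5=1, g6=0, g7=1, g8=1, g9=1 → 1. Observed 0.
  g0: none of the 3 fault types match ✗
  g1: none of the 3 fault types match ✗
  g2: none of the 3 fault types match ✗
  g3: none of the 3 fault types match ✗
  g4: none of the 3 fault types match ✗
  g5: none of the 3 fault types match ✗
  g6: none of the 3 fault types match ✗
  g7: none of the 3 fault types match ✗
  g8: stuck-at-0, inverted output ✓; others ✗
  g9: stuck-at-0, inverted output ✓; others ✗
Consistent faults: {g8 stuck-at-0, g8 inverted output, g9 stuck-at-0, g9 inverted output} — 4 in all.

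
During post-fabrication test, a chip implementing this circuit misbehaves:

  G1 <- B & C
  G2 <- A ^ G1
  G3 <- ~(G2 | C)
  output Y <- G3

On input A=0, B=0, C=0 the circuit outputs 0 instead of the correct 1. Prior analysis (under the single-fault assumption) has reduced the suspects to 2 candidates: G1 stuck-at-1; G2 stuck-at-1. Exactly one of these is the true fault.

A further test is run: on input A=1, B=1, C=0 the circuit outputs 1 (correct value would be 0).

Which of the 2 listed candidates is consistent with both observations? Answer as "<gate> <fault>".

Evaluate each candidate on input A=1, B=1, C=0:
  G1 stuck-at-1: G1=1 [stuck-at-1], G2=0, G3=1 → 1 — matches
  G2 stuck-at-1: G1=0, G2=1 [stuck-at-1], G3=0 → 0 — eliminated
Only G1 stuck-at-1 reproduces the observed 1.

G1 stuck-at-1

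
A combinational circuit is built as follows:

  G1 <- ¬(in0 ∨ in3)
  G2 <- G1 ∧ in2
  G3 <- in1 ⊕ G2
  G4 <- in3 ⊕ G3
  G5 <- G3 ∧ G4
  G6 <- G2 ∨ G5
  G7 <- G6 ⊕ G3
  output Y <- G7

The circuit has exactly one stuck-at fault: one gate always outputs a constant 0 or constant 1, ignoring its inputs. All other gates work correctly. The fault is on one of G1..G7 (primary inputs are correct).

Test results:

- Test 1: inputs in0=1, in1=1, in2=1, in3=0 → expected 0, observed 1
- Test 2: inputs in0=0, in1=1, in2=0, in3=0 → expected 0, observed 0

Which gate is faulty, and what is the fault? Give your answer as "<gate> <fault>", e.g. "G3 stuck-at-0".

Fault-free values for test 1 (in0=1, in1=1, in2=1, in3=0): G1=0, G2=0, G3=1, G4=1, G5=1, G6=1, G7=0, giving Y=0. Observed 1.
Test 1: faults giving observed 1 are {G1 stuck-at-1, G2 stuck-at-1, G4 stuck-at-0, G5 stuck-at-0, G6 stuck-at-0, G7 stuck-at-1}.
Test 2 (in0=0, in1=1, in2=0, in3=0): fault-free G1=1, G2=0, G3=1, G4=1, G5=1, G6=1, G7=0 → 0; observed 0. Eliminates G2 stuck-at-1, G4 stuck-at-0, G5 stuck-at-0, G6 stuck-at-0, G7 stuck-at-1.
Only G1 stuck-at-1 is consistent with every test.

G1 stuck-at-1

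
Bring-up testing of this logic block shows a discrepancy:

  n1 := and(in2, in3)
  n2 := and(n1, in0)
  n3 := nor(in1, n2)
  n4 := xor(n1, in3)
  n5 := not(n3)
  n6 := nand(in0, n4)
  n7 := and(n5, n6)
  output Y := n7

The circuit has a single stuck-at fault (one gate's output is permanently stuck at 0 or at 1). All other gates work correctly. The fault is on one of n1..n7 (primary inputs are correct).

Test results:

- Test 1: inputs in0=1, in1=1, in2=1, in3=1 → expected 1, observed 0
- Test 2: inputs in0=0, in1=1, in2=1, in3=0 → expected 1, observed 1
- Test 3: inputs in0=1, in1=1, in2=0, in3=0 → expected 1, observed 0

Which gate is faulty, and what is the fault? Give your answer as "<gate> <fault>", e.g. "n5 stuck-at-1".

n4 stuck-at-1

Fault-free values for test 1 (in0=1, in1=1, in2=1, in3=1): n1=1, n2=1, n3=0, n4=0, n5=1, n6=1, n7=1, giving Y=1. Observed 0.
Test 1: faults giving observed 0 are {n1 stuck-at-0, n3 stuck-at-1, n4 stuck-at-1, n5 stuck-at-0, n6 stuck-at-0, n7 stuck-at-0}.
Test 2 (in0=0, in1=1, in2=1, in3=0): fault-free n1=0, n2=0, n3=0, n4=0, n5=1, n6=1, n7=1 → 1; observed 1. Eliminates n3 stuck-at-1, n5 stuck-at-0, n6 stuck-at-0, n7 stuck-at-0.
Test 3 (in0=1, in1=1, in2=0, in3=0): fault-free n1=0, n2=0, n3=0, n4=0, n5=1, n6=1, n7=1 → 1; observed 0. Eliminates n1 stuck-at-0.
Only n4 stuck-at-1 is consistent with every test.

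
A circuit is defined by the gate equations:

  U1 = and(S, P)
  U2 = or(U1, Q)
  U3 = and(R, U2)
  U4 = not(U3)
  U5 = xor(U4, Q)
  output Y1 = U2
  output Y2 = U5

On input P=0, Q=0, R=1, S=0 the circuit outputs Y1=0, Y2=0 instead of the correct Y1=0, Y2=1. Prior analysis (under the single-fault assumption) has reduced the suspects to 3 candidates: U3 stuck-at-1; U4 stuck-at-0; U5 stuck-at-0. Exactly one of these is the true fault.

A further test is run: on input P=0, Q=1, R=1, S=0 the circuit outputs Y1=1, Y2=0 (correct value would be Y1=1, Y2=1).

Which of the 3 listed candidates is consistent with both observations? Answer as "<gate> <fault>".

U5 stuck-at-0

Evaluate each candidate on input P=0, Q=1, R=1, S=0:
  U3 stuck-at-1: U1=0, U2=1, U3=1 [stuck-at-1], U4=0, U5=1 → Y1=1, Y2=1 — eliminated
  U4 stuck-at-0: U1=0, U2=1, U3=1, U4=0 [stuck-at-0], U5=1 → Y1=1, Y2=1 — eliminated
  U5 stuck-at-0: U1=0, U2=1, U3=1, U4=0, U5=0 [stuck-at-0] → Y1=1, Y2=0 — matches
Only U5 stuck-at-0 reproduces the observed Y1=1, Y2=0.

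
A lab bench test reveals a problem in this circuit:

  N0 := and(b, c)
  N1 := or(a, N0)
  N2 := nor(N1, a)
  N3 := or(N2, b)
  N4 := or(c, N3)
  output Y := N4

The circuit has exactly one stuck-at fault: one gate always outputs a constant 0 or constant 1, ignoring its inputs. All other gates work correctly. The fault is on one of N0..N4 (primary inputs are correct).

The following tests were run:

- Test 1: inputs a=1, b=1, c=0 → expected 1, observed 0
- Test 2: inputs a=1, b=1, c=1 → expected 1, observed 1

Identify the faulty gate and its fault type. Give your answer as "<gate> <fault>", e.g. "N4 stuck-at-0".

Fault-free values for test 1 (a=1, b=1, c=0): N0=0, N1=1, N2=0, N3=1, N4=1, giving Y=1. Observed 0.
Test 1: faults giving observed 0 are {N3 stuck-at-0, N4 stuck-at-0}.
Test 2 (a=1, b=1, c=1): fault-free N0=1, N1=1, N2=0, N3=1, N4=1 → 1; observed 1. Eliminates N4 stuck-at-0.
Only N3 stuck-at-0 is consistent with every test.

N3 stuck-at-0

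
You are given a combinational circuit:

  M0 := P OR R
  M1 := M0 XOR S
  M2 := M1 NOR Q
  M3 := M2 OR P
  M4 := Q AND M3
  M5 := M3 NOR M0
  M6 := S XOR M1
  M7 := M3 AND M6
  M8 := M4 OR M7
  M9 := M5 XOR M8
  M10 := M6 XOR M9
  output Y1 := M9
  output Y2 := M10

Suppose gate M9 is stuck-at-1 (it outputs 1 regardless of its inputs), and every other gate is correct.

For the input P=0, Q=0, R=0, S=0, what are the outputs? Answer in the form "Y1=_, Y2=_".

Y1=1, Y2=1

Propagate with M9 forced: M0=0, M1=0, M2=1, M3=1, M4=0, M5=0, M6=0, M7=0, M8=0, M9=1 [stuck-at-1], M10=1.
So the outputs are Y1=1, Y2=1. (Without the fault they would be Y1=0, Y2=0.)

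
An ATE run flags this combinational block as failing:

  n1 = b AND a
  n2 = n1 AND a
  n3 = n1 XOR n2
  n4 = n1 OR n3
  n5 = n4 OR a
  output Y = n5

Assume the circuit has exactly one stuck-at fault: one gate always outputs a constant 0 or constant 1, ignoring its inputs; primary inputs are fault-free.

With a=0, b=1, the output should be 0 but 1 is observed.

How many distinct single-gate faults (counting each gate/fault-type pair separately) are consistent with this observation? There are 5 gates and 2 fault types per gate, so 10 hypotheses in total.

5

Fault-free: n1=0, n2=0, n3=0, n4=0, n5=0 → 0. Observed 1.
  n1 stuck-at-0: output 0 ✗
  n1 stuck-at-1: output 1 ✓
  n2 stuck-at-0: output 0 ✗
  n2 stuck-at-1: output 1 ✓
  n3 stuck-at-0: output 0 ✗
  n3 stuck-at-1: output 1 ✓
  n4 stuck-at-0: output 0 ✗
  n4 stuck-at-1: output 1 ✓
  n5 stuck-at-0: output 0 ✗
  n5 stuck-at-1: output 1 ✓
Consistent faults: {n1 stuck-at-1, n2 stuck-at-1, n3 stuck-at-1, n4 stuck-at-1, n5 stuck-at-1} — 5 in all.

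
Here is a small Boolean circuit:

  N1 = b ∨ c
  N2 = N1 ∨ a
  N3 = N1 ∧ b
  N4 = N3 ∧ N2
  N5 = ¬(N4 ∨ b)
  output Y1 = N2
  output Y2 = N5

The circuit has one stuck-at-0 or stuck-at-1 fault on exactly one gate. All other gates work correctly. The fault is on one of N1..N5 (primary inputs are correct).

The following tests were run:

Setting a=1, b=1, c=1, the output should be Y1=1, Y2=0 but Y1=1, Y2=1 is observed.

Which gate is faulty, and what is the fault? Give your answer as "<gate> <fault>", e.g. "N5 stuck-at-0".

N5 stuck-at-1

Fault-free values for test 1 (a=1, b=1, c=1): N1=1, N2=1, N3=1, N4=1, N5=0, giving Y1=1, Y2=0. Observed Y1=1, Y2=1.
Test 1: faults giving observed Y1=1, Y2=1 are {N5 stuck-at-1}.
Only N5 stuck-at-1 is consistent with every test.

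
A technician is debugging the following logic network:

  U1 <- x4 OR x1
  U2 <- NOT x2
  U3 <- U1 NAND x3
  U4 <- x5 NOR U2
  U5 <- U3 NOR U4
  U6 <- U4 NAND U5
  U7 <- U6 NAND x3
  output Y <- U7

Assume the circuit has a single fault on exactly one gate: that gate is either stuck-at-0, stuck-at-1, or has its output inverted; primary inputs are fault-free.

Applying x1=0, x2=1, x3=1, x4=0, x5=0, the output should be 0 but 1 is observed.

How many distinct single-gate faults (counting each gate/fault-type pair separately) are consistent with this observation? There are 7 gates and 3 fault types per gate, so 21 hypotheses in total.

Fault-free: U1=0, U2=0, U3=1, U4=1, U5=0, U6=1, U7=0 → 0. Observed 1.
  U1: none of the 3 fault types match ✗
  U2: none of the 3 fault types match ✗
  U3: none of the 3 fault types match ✗
  U4: none of the 3 fault types match ✗
  U5: stuck-at-1, inverted output ✓; others ✗
  U6: stuck-at-0, inverted output ✓; others ✗
  U7: stuck-at-1, inverted output ✓; others ✗
Consistent faults: {U5 stuck-at-1, U5 inverted output, U6 stuck-at-0, U6 inverted output, U7 stuck-at-1, U7 inverted output} — 6 in all.

6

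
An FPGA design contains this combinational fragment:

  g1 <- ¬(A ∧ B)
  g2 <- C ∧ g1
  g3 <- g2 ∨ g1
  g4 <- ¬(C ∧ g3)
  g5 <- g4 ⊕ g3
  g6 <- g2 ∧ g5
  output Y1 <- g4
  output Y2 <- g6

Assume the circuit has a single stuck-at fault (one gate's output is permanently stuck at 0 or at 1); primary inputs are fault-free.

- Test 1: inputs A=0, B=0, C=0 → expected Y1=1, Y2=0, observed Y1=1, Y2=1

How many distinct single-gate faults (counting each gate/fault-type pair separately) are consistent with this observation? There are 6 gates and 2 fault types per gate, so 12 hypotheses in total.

Fault-free: g1=1, g2=0, g3=1, g4=1, g5=0, g6=0 → Y1=1, Y2=0. Observed Y1=1, Y2=1.
  g1 stuck-at-0: output Y1=1, Y2=0 ✗
  g1 stuck-at-1: output Y1=1, Y2=0 ✗
  g2 stuck-at-0: output Y1=1, Y2=0 ✗
  g2 stuck-at-1: output Y1=1, Y2=0 ✗
  g3 stuck-at-0: output Y1=1, Y2=0 ✗
  g3 stuck-at-1: output Y1=1, Y2=0 ✗
  g4 stuck-at-0: output Y1=0, Y2=0 ✗
  g4 stuck-at-1: output Y1=1, Y2=0 ✗
  g5 stuck-at-0: output Y1=1, Y2=0 ✗
  g5 stuck-at-1: output Y1=1, Y2=0 ✗
  g6 stuck-at-0: output Y1=1, Y2=0 ✗
  g6 stuck-at-1: output Y1=1, Y2=1 ✓
Consistent faults: {g6 stuck-at-1} — 1 in all.

1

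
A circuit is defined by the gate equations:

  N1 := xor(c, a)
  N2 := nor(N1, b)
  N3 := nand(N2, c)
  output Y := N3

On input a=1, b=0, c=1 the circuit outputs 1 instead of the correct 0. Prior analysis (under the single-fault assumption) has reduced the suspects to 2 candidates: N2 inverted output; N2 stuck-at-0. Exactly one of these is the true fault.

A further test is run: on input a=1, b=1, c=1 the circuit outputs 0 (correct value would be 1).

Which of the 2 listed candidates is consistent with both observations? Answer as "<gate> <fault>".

Evaluate each candidate on input a=1, b=1, c=1:
  N2 inverted output: N1=0, N2=1 [inverted output], N3=0 → 0 — matches
  N2 stuck-at-0: N1=0, N2=0 [stuck-at-0], N3=1 → 1 — eliminated
Only N2 inverted output reproduces the observed 0.

N2 inverted output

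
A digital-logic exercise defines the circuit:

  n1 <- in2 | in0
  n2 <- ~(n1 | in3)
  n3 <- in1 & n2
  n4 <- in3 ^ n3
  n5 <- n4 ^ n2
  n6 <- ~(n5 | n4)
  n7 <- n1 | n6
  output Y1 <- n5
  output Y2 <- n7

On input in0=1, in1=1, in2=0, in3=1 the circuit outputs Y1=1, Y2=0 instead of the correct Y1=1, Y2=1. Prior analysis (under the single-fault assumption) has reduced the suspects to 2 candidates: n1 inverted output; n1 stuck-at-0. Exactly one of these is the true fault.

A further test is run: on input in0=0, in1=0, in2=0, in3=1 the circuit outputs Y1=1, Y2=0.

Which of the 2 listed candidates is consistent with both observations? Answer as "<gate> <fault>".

n1 stuck-at-0

Evaluate each candidate on input in0=0, in1=0, in2=0, in3=1:
  n1 inverted output: n1=1 [inverted output], n2=0, n3=0, n4=1, n5=1, n6=0, n7=1 → Y1=1, Y2=1 — eliminated
  n1 stuck-at-0: n1=0 [stuck-at-0], n2=0, n3=0, n4=1, n5=1, n6=0, n7=0 → Y1=1, Y2=0 — matches
Only n1 stuck-at-0 reproduces the observed Y1=1, Y2=0.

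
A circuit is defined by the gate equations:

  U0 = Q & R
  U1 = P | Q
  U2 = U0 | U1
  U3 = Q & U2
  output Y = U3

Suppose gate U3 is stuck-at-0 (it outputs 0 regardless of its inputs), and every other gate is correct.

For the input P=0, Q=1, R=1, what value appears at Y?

Propagate with U3 forced: U0=1, U1=1, U2=1, U3=0 [stuck-at-0].
So Y = 0. (Without the fault it would be 1.)

0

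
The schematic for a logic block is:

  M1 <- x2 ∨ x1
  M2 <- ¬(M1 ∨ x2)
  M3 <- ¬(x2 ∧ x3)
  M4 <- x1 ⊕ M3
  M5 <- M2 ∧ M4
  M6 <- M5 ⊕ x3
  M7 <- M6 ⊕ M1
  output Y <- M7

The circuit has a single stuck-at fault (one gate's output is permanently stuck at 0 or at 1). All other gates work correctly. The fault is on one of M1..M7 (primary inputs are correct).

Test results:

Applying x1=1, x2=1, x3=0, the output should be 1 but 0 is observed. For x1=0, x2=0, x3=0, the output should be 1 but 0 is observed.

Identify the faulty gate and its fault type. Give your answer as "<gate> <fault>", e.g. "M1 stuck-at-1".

M7 stuck-at-0

Fault-free values for test 1 (x1=1, x2=1, x3=0): M1=1, M2=0, M3=1, M4=0, M5=0, M6=0, M7=1, giving Y=1. Observed 0.
Test 1: faults giving observed 0 are {M1 stuck-at-0, M5 stuck-at-1, M6 stuck-at-1, M7 stuck-at-0}.
Test 2 (x1=0, x2=0, x3=0): fault-free M1=0, M2=1, M3=1, M4=1, M5=1, M6=1, M7=1 → 1; observed 0. Eliminates M1 stuck-at-0, M5 stuck-at-1, M6 stuck-at-1.
Only M7 stuck-at-0 is consistent with every test.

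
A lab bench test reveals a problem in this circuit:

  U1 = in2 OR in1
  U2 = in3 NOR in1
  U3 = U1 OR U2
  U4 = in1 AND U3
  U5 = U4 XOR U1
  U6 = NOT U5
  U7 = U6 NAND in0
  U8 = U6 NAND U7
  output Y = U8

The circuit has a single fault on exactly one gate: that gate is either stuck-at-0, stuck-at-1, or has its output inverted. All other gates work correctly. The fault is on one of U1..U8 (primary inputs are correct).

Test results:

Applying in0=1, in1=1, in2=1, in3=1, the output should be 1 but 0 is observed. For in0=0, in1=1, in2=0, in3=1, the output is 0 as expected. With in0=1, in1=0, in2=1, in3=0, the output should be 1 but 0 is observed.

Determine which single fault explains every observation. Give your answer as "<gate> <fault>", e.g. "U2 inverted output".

U8 stuck-at-0

Fault-free values for test 1 (in0=1, in1=1, in2=1, in3=1): U1=1, U2=0, U3=1, U4=1, U5=0, U6=1, U7=0, U8=1, giving Y=1. Observed 0.
Test 1: faults giving observed 0 are {U7 stuck-at-1, U7 inverted output, U8 stuck-at-0, U8 inverted output}.
Test 2 (in0=0, in1=1, in2=0, in3=1): fault-free U1=1, U2=0, U3=1, U4=1, U5=0, U6=1, U7=1, U8=0 → 0; observed 0. Eliminates U7 inverted output, U8 inverted output.
Test 3 (in0=1, in1=0, in2=1, in3=0): fault-free U1=1, U2=1, U3=1, U4=0, U5=1, U6=0, U7=1, U8=1 → 1; observed 0. Eliminates U7 stuck-at-1.
Only U8 stuck-at-0 is consistent with every test.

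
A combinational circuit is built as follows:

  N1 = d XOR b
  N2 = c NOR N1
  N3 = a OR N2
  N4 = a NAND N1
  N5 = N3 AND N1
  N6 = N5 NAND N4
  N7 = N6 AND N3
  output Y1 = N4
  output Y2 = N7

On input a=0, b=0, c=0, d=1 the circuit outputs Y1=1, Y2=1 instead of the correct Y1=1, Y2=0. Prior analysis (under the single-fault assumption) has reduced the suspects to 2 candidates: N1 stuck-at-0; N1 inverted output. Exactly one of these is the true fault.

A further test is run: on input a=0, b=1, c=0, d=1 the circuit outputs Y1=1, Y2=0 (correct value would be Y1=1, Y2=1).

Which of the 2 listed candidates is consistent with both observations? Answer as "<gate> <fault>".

N1 inverted output

Evaluate each candidate on input a=0, b=1, c=0, d=1:
  N1 stuck-at-0: N1=0 [stuck-at-0], N2=1, N3=1, N4=1, N5=0, N6=1, N7=1 → Y1=1, Y2=1 — eliminated
  N1 inverted output: N1=1 [inverted output], N2=0, N3=0, N4=1, N5=0, N6=1, N7=0 → Y1=1, Y2=0 — matches
Only N1 inverted output reproduces the observed Y1=1, Y2=0.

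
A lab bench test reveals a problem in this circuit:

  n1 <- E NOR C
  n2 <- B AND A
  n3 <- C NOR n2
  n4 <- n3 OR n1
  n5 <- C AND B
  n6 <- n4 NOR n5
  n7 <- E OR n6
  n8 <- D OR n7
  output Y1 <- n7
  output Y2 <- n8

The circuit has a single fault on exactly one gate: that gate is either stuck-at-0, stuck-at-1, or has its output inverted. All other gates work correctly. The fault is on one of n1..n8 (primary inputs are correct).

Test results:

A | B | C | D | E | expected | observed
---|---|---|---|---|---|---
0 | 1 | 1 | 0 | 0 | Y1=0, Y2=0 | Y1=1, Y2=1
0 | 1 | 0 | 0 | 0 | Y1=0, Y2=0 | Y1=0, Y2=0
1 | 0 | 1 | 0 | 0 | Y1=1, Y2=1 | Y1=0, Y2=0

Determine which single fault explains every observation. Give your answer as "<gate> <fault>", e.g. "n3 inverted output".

n5 inverted output

Fault-free values for test 1 (A=0, B=1, C=1, D=0, E=0): n1=0, n2=0, n3=0, n4=0, n5=1, n6=0, n7=0, n8=0, giving Y1=0, Y2=0. Observed Y1=1, Y2=1.
Test 1: faults giving observed Y1=1, Y2=1 are {n5 stuck-at-0, n5 inverted output, n6 stuck-at-1, n6 inverted output, n7 stuck-at-1, n7 inverted output}.
Test 2 (A=0, B=1, C=0, D=0, E=0): fault-free n1=1, n2=0, n3=1, n4=1, n5=0, n6=0, n7=0, n8=0 → Y1=0, Y2=0; observed Y1=0, Y2=0. Eliminates n6 stuck-at-1, n6 inverted output, n7 stuck-at-1, n7 inverted output.
Test 3 (A=1, B=0, C=1, D=0, E=0): fault-free n1=0, n2=0, n3=0, n4=0, n5=0, n6=1, n7=1, n8=1 → Y1=1, Y2=1; observed Y1=0, Y2=0. Eliminates n5 stuck-at-0.
Only n5 inverted output is consistent with every test.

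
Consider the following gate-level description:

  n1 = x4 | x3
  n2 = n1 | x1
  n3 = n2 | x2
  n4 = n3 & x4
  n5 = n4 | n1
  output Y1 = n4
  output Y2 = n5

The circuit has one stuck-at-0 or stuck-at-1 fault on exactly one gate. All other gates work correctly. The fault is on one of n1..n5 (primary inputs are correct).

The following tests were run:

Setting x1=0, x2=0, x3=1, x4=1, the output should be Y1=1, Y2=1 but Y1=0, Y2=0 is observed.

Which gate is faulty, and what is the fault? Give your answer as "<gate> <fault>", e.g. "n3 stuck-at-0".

n1 stuck-at-0

Fault-free values for test 1 (x1=0, x2=0, x3=1, x4=1): n1=1, n2=1, n3=1, n4=1, n5=1, giving Y1=1, Y2=1. Observed Y1=0, Y2=0.
Test 1: faults giving observed Y1=0, Y2=0 are {n1 stuck-at-0}.
Only n1 stuck-at-0 is consistent with every test.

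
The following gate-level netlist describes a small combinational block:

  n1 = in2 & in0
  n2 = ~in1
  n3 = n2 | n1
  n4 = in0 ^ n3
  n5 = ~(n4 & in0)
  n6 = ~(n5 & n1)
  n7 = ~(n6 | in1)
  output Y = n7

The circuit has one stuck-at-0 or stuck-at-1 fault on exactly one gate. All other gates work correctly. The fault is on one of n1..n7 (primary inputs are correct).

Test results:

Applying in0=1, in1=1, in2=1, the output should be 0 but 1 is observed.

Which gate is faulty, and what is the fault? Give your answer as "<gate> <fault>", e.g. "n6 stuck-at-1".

n7 stuck-at-1

Fault-free values for test 1 (in0=1, in1=1, in2=1): n1=1, n2=0, n3=1, n4=0, n5=1, n6=0, n7=0, giving Y=0. Observed 1.
Test 1: faults giving observed 1 are {n7 stuck-at-1}.
Only n7 stuck-at-1 is consistent with every test.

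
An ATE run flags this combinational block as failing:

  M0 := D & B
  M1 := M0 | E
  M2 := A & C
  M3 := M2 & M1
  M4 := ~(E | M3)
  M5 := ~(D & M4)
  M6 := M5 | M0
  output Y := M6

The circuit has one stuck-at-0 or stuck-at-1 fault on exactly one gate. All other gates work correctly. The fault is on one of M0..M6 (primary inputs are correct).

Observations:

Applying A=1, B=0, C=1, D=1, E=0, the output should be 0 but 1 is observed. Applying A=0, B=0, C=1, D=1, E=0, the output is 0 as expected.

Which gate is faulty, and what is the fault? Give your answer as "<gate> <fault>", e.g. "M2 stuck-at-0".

Fault-free values for test 1 (A=1, B=0, C=1, D=1, E=0): M0=0, M1=0, M2=1, M3=0, M4=1, M5=0, M6=0, giving Y=0. Observed 1.
Test 1: faults giving observed 1 are {M0 stuck-at-1, M1 stuck-at-1, M3 stuck-at-1, M4 stuck-at-0, M5 stuck-at-1, M6 stuck-at-1}.
Test 2 (A=0, B=0, C=1, D=1, E=0): fault-free M0=0, M1=0, M2=0, M3=0, M4=1, M5=0, M6=0 → 0; observed 0. Eliminates M0 stuck-at-1, M3 stuck-at-1, M4 stuck-at-0, M5 stuck-at-1, M6 stuck-at-1.
Only M1 stuck-at-1 is consistent with every test.

M1 stuck-at-1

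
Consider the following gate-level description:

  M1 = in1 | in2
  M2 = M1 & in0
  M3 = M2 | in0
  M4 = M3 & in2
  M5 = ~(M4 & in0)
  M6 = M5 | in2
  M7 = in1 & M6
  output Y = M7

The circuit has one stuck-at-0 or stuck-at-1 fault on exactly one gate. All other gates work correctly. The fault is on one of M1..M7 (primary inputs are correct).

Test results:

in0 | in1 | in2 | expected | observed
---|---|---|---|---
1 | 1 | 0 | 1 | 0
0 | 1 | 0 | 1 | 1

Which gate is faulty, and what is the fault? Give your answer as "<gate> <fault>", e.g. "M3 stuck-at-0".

M4 stuck-at-1

Fault-free values for test 1 (in0=1, in1=1, in2=0): M1=1, M2=1, M3=1, M4=0, M5=1, M6=1, M7=1, giving Y=1. Observed 0.
Test 1: faults giving observed 0 are {M4 stuck-at-1, M5 stuck-at-0, M6 stuck-at-0, M7 stuck-at-0}.
Test 2 (in0=0, in1=1, in2=0): fault-free M1=1, M2=0, M3=0, M4=0, M5=1, M6=1, M7=1 → 1; observed 1. Eliminates M5 stuck-at-0, M6 stuck-at-0, M7 stuck-at-0.
Only M4 stuck-at-1 is consistent with every test.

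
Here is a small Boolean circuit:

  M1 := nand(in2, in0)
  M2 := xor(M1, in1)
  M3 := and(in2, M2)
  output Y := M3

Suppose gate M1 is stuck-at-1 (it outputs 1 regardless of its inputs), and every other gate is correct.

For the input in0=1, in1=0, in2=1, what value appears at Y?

1

Propagate with M1 forced: M1=1 [stuck-at-1], M2=1, M3=1.
So Y = 1. (Without the fault it would be 0.)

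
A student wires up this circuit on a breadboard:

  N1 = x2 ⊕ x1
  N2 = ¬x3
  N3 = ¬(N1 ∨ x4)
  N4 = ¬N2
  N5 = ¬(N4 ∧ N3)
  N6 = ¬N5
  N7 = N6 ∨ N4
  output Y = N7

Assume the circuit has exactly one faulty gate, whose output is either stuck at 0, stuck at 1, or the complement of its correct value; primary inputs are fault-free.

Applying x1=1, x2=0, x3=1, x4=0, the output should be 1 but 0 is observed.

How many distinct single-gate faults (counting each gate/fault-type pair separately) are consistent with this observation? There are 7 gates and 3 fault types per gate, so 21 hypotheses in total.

6

Fault-free: N1=1, N2=0, N3=0, N4=1, N5=1, N6=0, N7=1 → 1. Observed 0.
  N1: none of the 3 fault types match ✗
  N2: stuck-at-1, inverted output ✓; others ✗
  N3: none of the 3 fault types match ✗
  N4: stuck-at-0, inverted output ✓; others ✗
  N5: none of the 3 fault types match ✗
  N6: none of the 3 fault types match ✗
  N7: stuck-at-0, inverted output ✓; others ✗
Consistent faults: {N2 stuck-at-1, N2 inverted output, N4 stuck-at-0, N4 inverted output, N7 stuck-at-0, N7 inverted output} — 6 in all.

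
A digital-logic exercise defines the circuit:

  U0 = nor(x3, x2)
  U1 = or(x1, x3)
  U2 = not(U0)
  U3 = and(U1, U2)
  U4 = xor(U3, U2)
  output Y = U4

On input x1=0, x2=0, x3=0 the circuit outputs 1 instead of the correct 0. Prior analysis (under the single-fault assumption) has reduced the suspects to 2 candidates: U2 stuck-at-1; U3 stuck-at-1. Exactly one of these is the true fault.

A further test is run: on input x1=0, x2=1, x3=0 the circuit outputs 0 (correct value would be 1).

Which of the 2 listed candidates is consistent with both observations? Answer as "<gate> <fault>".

Evaluate each candidate on input x1=0, x2=1, x3=0:
  U2 stuck-at-1: U0=0, U1=0, U2=1 [stuck-at-1], U3=0, U4=1 → 1 — eliminated
  U3 stuck-at-1: U0=0, U1=0, U2=1, U3=1 [stuck-at-1], U4=0 → 0 — matches
Only U3 stuck-at-1 reproduces the observed 0.

U3 stuck-at-1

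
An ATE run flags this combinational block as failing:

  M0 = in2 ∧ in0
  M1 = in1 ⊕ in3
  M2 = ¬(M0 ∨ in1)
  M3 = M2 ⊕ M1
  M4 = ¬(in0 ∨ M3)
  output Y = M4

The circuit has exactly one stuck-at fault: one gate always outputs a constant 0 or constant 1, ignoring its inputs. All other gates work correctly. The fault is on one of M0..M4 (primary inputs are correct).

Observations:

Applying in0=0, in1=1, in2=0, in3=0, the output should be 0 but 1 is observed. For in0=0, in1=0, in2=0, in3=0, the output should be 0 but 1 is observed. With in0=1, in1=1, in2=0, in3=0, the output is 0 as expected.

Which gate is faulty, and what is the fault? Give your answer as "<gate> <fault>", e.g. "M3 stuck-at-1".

Fault-free values for test 1 (in0=0, in1=1, in2=0, in3=0): M0=0, M1=1, M2=0, M3=1, M4=0, giving Y=0. Observed 1.
Test 1: faults giving observed 1 are {M1 stuck-at-0, M2 stuck-at-1, M3 stuck-at-0, M4 stuck-at-1}.
Test 2 (in0=0, in1=0, in2=0, in3=0): fault-free M0=0, M1=0, M2=1, M3=1, M4=0 → 0; observed 1. Eliminates M1 stuck-at-0, M2 stuck-at-1.
Test 3 (in0=1, in1=1, in2=0, in3=0): fault-free M0=0, M1=1, M2=0, M3=1, M4=0 → 0; observed 0. Eliminates M4 stuck-at-1.
Only M3 stuck-at-0 is consistent with every test.

M3 stuck-at-0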